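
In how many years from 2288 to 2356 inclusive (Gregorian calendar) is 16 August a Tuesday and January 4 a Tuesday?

Check each year's weekday for 16 August and January 4:
  2288: Thu/Wed  2289: Fri/Fri  2290: Sat/Sat  2291: Sun/Sun  2292: Tue/Mon  2293: Wed/Wed  2294: Thu/Thu  2295: Fri/Fri  2296: Sun/Sat  2297: Mon/Mon  2298: Tue/Tue ✓  2299: Wed/Wed  2300: Thu/Thu  2301: Fri/Fri  …(41 more)…  2343: Mon/Mon  2344: Wed/Tue  2345: Thu/Thu  2346: Fri/Fri  2347: Sat/Sat  2348: Mon/Sun  2349: Tue/Tue ✓  2350: Wed/Wed  2351: Thu/Thu  2352: Sat/Fri  2353: Sun/Sun  2354: Mon/Mon  2355: Tue/Tue ✓  2356: Thu/Wed
Both conditions hold in: 2298, 2310, 2321, 2327, 2338, 2349, 2355 — 7.

7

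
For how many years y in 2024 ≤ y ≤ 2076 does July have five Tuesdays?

24

July has 31 days; it has five Tuesdays when Tuesday falls among the first (month-length − 28) days — i.e. when July 1 is one of Tuesday/Monday/Sunday.
July 1 by year: 2024:Mon✓ 2025:Tue✓ 2026:Wed 2027:Thu 2028:Sat 2029:Sun✓ 2030:Mon✓ 2031:Tue✓ 2032:Thu 2033:Fri 2034:Sat 2035:Sun✓ 2036:Tue✓ 2037:Wed 2038:Thu …(23 more)… 2062:Sat 2063:Sun✓ 2064:Tue✓ 2065:Wed 2066:Thu 2067:Fri 2068:Sun✓ 2069:Mon✓ 2070:Tue✓ 2071:Wed 2072:Fri 2073:Sat 2074:Sun✓ 2075:Mon✓ 2076:Wed
Years with five Tuesdays: 2024, 2025, 2029, 2030, 2031, 2035, 2036, 2040, 2041, 2042, 2046, 2047, 2052, 2053, 2057, 2058, 2059, 2063, 2064, 2068, 2069, 2070, 2074, 2075 → 24.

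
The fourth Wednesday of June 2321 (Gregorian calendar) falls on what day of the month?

June 1, 2321 is a Wednesday, so the first Wednesday is the 1st.
The fourth Wednesday is 1 + 21 = 22.

22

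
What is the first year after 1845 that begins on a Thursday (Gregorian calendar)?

1846

Jan 1 advances by 2 weekdays after a leap year and by 1 after a common year.
1845: Jan 1 is Wednesday.
1846: Thursday
1846 begins on a Thursday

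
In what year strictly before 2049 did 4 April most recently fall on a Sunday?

2038

From one year to the next, a fixed date's weekday advances by 1, or by 2 when a Feb 29 lies between the two dates.
2049: April 4 is Sunday.
2048: Saturday (−1)
2047: Thursday (−2)
2046: Wednesday (−1)
2045: Tuesday (−1)
2044: Monday (−1)
2043: Saturday (−2)
2042: Friday (−1)
2041: Thursday (−1)
2040: Wednesday (−1)
2039: Monday (−2)
2038: Sunday (−1)
4 April falls on a Sunday in 2038.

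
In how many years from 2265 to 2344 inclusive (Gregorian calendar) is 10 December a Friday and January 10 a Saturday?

Check each year's weekday for 10 December and January 10:
  2265: Sun/Tue  2266: Mon/Wed  2267: Tue/Thu  2268: Thu/Fri  2269: Fri/Sun  2270: Sat/Mon  2271: Sun/Tue  2272: Tue/Wed  2273: Wed/Fri  2274: Thu/Sat  2275: Fri/Sun  2276: Sun/Mon  2277: Mon/Wed  2278: Tue/Thu  …(52 more)…  2331: Thu/Sat  2332: Sat/Sun  2333: Sun/Tue  2334: Mon/Wed  2335: Tue/Thu  2336: Thu/Fri  2337: Fri/Sun  2338: Sat/Mon  2339: Sun/Tue  2340: Tue/Wed  2341: Wed/Fri  2342: Thu/Sat  2343: Fri/Sun  2344: Sun/Mon
Both conditions hold in: 2280, 2320 — 2.

2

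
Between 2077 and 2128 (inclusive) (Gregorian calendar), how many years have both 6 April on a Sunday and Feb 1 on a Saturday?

6

Check each year's weekday for 6 April and Feb 1:
  2077: Tue/Mon  2078: Wed/Tue  2079: Thu/Wed  2080: Sat/Thu  2081: Sun/Sat ✓  2082: Mon/Sun  2083: Tue/Mon  2084: Thu/Tue  2085: Fri/Thu  2086: Sat/Fri  2087: Sun/Sat ✓  2088: Tue/Sun  2089: Wed/Tue  2090: Thu/Wed  …(24 more)…  2115: Sat/Fri  2116: Mon/Sat  2117: Tue/Mon  2118: Wed/Tue  2119: Thu/Wed  2120: Sat/Thu  2121: Sun/Sat ✓  2122: Mon/Sun  2123: Tue/Mon  2124: Thu/Tue  2125: Fri/Thu  2126: Sat/Fri  2127: Sun/Sat ✓  2128: Tue/Sun
Both conditions hold in: 2081, 2087, 2098, 2110, 2121, 2127 — 6.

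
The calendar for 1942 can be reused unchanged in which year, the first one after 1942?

1953

Two years share a calendar iff Jan 1 falls on the same weekday and both are leap or both are common. 1942: Jan 1 is Thursday, common year.
1943: Jan 1 Friday, common
1944: Jan 1 Saturday, leap
1945: Jan 1 Monday, common
1946: Jan 1 Tuesday, common
1947: Jan 1 Wednesday, common
1948: Jan 1 Thursday, leap
1949: Jan 1 Saturday, common
1950: Jan 1 Sunday, common
1951: Jan 1 Monday, common
1952: Jan 1 Tuesday, leap
1953: Jan 1 Thursday, common
1953 matches on both conditions.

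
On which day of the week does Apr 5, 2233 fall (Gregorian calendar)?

Friday

January 1, 2233 is a Tuesday.
April 5 is day 95 of the year, i.e. 94 days after Jan 1.
94 mod 7 = 3, so advance 3 weekdays from Tuesday: Friday.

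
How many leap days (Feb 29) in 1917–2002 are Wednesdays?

Leap years in 1917–2002: 21 of them.
Feb 29 weekday advances by 5 (mod 7) from one leap year to the next four years later (or differs when a century non-leap intervenes).
Leap-day weekdays: 1920:Sun 1924:Fri 1928:Wed✓ 1932:Mon 1936:Sat 1940:Thu 1944:Tue 1948:Sun 1952:Fri 1956:Wed✓ 1960:Mon 1964:Sat 1968:Thu 1972:Tue 1976:Sun 1980:Fri 1984:Wed✓ 1988:Mon 1992:Sat 1996:Thu 2000:Tue
Wednesday: 1928, 1956, 1984 → 3.

3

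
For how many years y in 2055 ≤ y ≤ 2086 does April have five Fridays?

April has 30 days; it has five Fridays when Friday falls among the first (month-length − 28) days — i.e. when April 1 is one of Friday/Thursday.
April 1 by year: 2055:Thu✓ 2056:Sat 2057:Sun 2058:Mon 2059:Tue 2060:Thu✓ 2061:Fri✓ 2062:Sat 2063:Sun 2064:Tue 2065:Wed 2066:Thu✓ 2067:Fri✓ 2068:Sun 2069:Mon 2070:Tue 2071:Wed 2072:Fri✓ 2073:Sat 2074:Sun 2075:Mon 2076:Wed 2077:Thu✓ 2078:Fri✓ 2079:Sat 2080:Mon 2081:Tue 2082:Wed 2083:Thu✓ 2084:Sat 2085:Sun 2086:Mon
Years with five Fridays: 2055, 2060, 2061, 2066, 2067, 2072, 2077, 2078, 2083 → 9.

9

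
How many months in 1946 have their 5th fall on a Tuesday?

Check the 5th of each month of 1946: Jan 5: Sat, Feb 5: Tue, Mar 5: Tue, Apr 5: Fri, May 5: Sun, Jun 5: Wed, Jul 5: Fri, Aug 5: Mon, Sep 5: Thu, Oct 5: Sat, Nov 5: Tue, Dec 5: Thu.
Tuesday occurs in February, March, November — 3 months.

3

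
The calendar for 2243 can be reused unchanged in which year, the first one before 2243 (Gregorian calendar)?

2237

Two years share a calendar iff Jan 1 falls on the same weekday and both are leap or both are common. 2243: Jan 1 is Sunday, common year.
2242: Jan 1 Saturday, common
2241: Jan 1 Friday, common
2240: Jan 1 Wednesday, leap
2239: Jan 1 Tuesday, common
2238: Jan 1 Monday, common
2237: Jan 1 Sunday, common
2237 matches on both conditions.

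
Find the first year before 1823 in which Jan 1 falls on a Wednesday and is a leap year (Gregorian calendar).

Jan 1 advances by 2 weekdays after a leap year and by 1 after a common year.
1823: Jan 1 is Wednesday.
1822: Tuesday
1821: Monday
1820: Saturday (leap)
1819: Friday
1818: Thursday
1817: Wednesday
1816: Monday (leap)
1815: Sunday
1814: Saturday
1813: Friday
1812: Wednesday (leap)
1812 begins on a Wednesday and is a leap year.

1812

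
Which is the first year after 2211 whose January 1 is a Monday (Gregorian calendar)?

2216

Jan 1 advances by 2 weekdays after a leap year and by 1 after a common year.
2211: Jan 1 is Tuesday.
2212: Wednesday (leap)
2213: Friday
2214: Saturday
2215: Sunday
2216: Monday (leap)
2216 begins on a Monday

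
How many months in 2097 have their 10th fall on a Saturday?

Check the 10th of each month of 2097: Jan 10: Thu, Feb 10: Sun, Mar 10: Sun, Apr 10: Wed, May 10: Fri, Jun 10: Mon, Jul 10: Wed, Aug 10: Sat, Sep 10: Tue, Oct 10: Thu, Nov 10: Sun, Dec 10: Tue.
Saturday occurs in August — 1 month.

1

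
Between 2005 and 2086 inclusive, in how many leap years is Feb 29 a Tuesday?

Leap years in 2005–2086: 20 of them.
Feb 29 weekday advances by 5 (mod 7) from one leap year to the next four years later (or differs when a century non-leap intervenes).
Leap-day weekdays: 2008:Fri 2012:Wed 2016:Mon 2020:Sat 2024:Thu 2028:Tue✓ 2032:Sun 2036:Fri 2040:Wed 2044:Mon 2048:Sat 2052:Thu 2056:Tue✓ 2060:Sun 2064:Fri 2068:Wed 2072:Mon 2076:Sat 2080:Thu 2084:Tue✓
Tuesday: 2028, 2056, 2084 → 3.

3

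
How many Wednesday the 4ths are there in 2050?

1

Check the 4th of each month of 2050: Jan 4: Tue, Feb 4: Fri, Mar 4: Fri, Apr 4: Mon, May 4: Wed, Jun 4: Sat, Jul 4: Mon, Aug 4: Thu, Sep 4: Sun, Oct 4: Tue, Nov 4: Fri, Dec 4: Sun.
Wednesday occurs in May — 1 month.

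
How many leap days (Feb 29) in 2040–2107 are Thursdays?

Leap years in 2040–2107: 16 of them.
Feb 29 weekday advances by 5 (mod 7) from one leap year to the next four years later (or differs when a century non-leap intervenes).
Leap-day weekdays: 2040:Wed 2044:Mon 2048:Sat 2052:Thu✓ 2056:Tue 2060:Sun 2064:Fri 2068:Wed 2072:Mon 2076:Sat 2080:Thu✓ 2084:Tue 2088:Sun 2092:Fri 2096:Wed 2104:Fri
Thursday: 2052, 2080 → 2.

2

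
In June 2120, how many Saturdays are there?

5

June 2120 has 30 days and begins on Saturday.
The first Saturday is June 1.
Saturdays fall on 1, 8, 15, 22, 29 — that's 5.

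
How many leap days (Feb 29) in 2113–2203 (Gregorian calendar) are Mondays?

Leap years in 2113–2203: 21 of them.
Feb 29 weekday advances by 5 (mod 7) from one leap year to the next four years later (or differs when a century non-leap intervenes).
Leap-day weekdays: 2116:Sat 2120:Thu 2124:Tue 2128:Sun 2132:Fri 2136:Wed 2140:Mon✓ 2144:Sat 2148:Thu 2152:Tue 2156:Sun 2160:Fri 2164:Wed 2168:Mon✓ 2172:Sat 2176:Thu 2180:Tue 2184:Sun 2188:Fri 2192:Wed 2196:Mon✓
Monday: 2140, 2168, 2196 → 3.

3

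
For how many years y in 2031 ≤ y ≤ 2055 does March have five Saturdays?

March has 31 days; it has five Saturdays when Saturday falls among the first (month-length − 28) days — i.e. when March 1 is one of Saturday/Friday/Thursday.
March 1 by year: 2031:Sat✓ 2032:Mon 2033:Tue 2034:Wed 2035:Thu✓ 2036:Sat✓ 2037:Sun 2038:Mon 2039:Tue 2040:Thu✓ 2041:Fri✓ 2042:Sat✓ 2043:Sun 2044:Tue 2045:Wed 2046:Thu✓ 2047:Fri✓ 2048:Sun 2049:Mon 2050:Tue 2051:Wed 2052:Fri✓ 2053:Sat✓ 2054:Sun 2055:Mon
Years with five Saturdays: 2031, 2035, 2036, 2040, 2041, 2042, 2046, 2047, 2052, 2053 → 10.

10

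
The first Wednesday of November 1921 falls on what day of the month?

2

November 1, 1921 is a Tuesday, so the first Wednesday is the 2nd.
The first Wednesday is 2 + 0 = 2.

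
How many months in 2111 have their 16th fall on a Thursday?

Check the 16th of each month of 2111: Jan 16: Fri, Feb 16: Mon, Mar 16: Mon, Apr 16: Thu, May 16: Sat, Jun 16: Tue, Jul 16: Thu, Aug 16: Sun, Sep 16: Wed, Oct 16: Fri, Nov 16: Mon, Dec 16: Wed.
Thursday occurs in April, July — 2 months.

2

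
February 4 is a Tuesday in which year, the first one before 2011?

From one year to the next, a fixed date's weekday advances by 1, or by 2 when a Feb 29 lies between the two dates.
2011: February 4 is Friday.
2010: Thursday (−1)
2009: Wednesday (−1)
2008: Monday (−2)
2007: Sunday (−1)
2006: Saturday (−1)
2005: Friday (−1)
2004: Wednesday (−2)
2003: Tuesday (−1)
February 4 falls on a Tuesday in 2003.

2003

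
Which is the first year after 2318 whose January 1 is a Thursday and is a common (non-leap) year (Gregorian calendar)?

Jan 1 advances by 2 weekdays after a leap year and by 1 after a common year.
2318: Jan 1 is Tuesday.
2319: Wednesday
2320: Thursday (leap)
2321: Saturday
2322: Sunday
2323: Monday
2324: Tuesday (leap)
2325: Thursday
2325 begins on a Thursday and is a common year.

2325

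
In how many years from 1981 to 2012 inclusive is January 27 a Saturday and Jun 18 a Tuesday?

1

Check each year's weekday for January 27 and Jun 18:
  1981: Tue/Thu  1982: Wed/Fri  1983: Thu/Sat  1984: Fri/Mon  1985: Sun/Tue  1986: Mon/Wed  1987: Tue/Thu  1988: Wed/Sat  1989: Fri/Sun  1990: Sat/Mon  1991: Sun/Tue  1992: Mon/Thu  1993: Wed/Fri  1994: Thu/Sat  …(4 more)…  1999: Wed/Fri  2000: Thu/Sun  2001: Sat/Mon  2002: Sun/Tue  2003: Mon/Wed  2004: Tue/Fri  2005: Thu/Sat  2006: Fri/Sun  2007: Sat/Mon  2008: Sun/Wed  2009: Tue/Thu  2010: Wed/Fri  2011: Thu/Sat  2012: Fri/Mon
Both conditions hold in: 1996 — 1.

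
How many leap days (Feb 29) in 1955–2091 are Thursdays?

5

Leap years in 1955–2091: 34 of them.
Feb 29 weekday advances by 5 (mod 7) from one leap year to the next four years later (or differs when a century non-leap intervenes).
Leap-day weekdays: 1956:Wed 1960:Mon 1964:Sat 1968:Thu✓ 1972:Tue 1976:Sun 1980:Fri 1984:Wed 1988:Mon 1992:Sat 1996:Thu✓ 2000:Tue 2004:Sun …(8 more)… 2040:Wed 2044:Mon 2048:Sat 2052:Thu✓ 2056:Tue 2060:Sun 2064:Fri 2068:Wed 2072:Mon 2076:Sat 2080:Thu✓ 2084:Tue 2088:Sun
Thursday: 1968, 1996, 2024, 2052, 2080 → 5.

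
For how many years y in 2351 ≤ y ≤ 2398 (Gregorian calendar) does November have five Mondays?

14

November has 30 days; it has five Mondays when Monday falls among the first (month-length − 28) days — i.e. when November 1 is one of Monday/Sunday.
November 1 by year: 2351:Thu 2352:Sat 2353:Sun✓ 2354:Mon✓ 2355:Tue 2356:Thu 2357:Fri 2358:Sat 2359:Sun✓ 2360:Tue 2361:Wed 2362:Thu 2363:Fri 2364:Sun✓ 2365:Mon✓ …(18 more)… 2384:Thu 2385:Fri 2386:Sat 2387:Sun✓ 2388:Tue 2389:Wed 2390:Thu 2391:Fri 2392:Sun✓ 2393:Mon✓ 2394:Tue 2395:Wed 2396:Fri 2397:Sat 2398:Sun✓
Years with five Mondays: 2353, 2354, 2359, 2364, 2365, 2370, 2371, 2376, 2381, 2382, 2387, 2392, 2393, 2398 → 14.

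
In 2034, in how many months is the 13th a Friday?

Check the 13th of each month of 2034: Jan 13: Fri, Feb 13: Mon, Mar 13: Mon, Apr 13: Thu, May 13: Sat, Jun 13: Tue, Jul 13: Thu, Aug 13: Sun, Sep 13: Wed, Oct 13: Fri, Nov 13: Mon, Dec 13: Wed.
Friday occurs in January, October — 2 months.

2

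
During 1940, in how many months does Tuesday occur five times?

A month of length L has five Tuesdays iff its first Tuesday is on day ≤ L−28 (so day 1–3 in a 31-day month, 1–2 in a 30-day month, day 1 in a leap February).
Checking each month of 1940: Jan starts Mon (31d) ✓; Feb starts Thu (29d); Mar starts Fri (31d); Apr starts Mon (30d) ✓; May starts Wed (31d); Jun starts Sat (30d); Jul starts Mon (31d) ✓; Aug starts Thu (31d); Sep starts Sun (30d); Oct starts Tue (31d) ✓; Nov starts Fri (30d); Dec starts Sun (31d) ✓.
Five-Tuesday months: January, April, July, October, December → 5.

5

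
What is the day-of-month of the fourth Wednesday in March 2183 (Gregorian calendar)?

March 1, 2183 is a Saturday, so the first Wednesday is the 5th.
The fourth Wednesday is 5 + 21 = 26.

26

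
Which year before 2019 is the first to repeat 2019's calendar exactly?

2013

Two years share a calendar iff Jan 1 falls on the same weekday and both are leap or both are common. 2019: Jan 1 is Tuesday, common year.
2018: Jan 1 Monday, common
2017: Jan 1 Sunday, common
2016: Jan 1 Friday, leap
2015: Jan 1 Thursday, common
2014: Jan 1 Wednesday, common
2013: Jan 1 Tuesday, common
2013 matches on both conditions.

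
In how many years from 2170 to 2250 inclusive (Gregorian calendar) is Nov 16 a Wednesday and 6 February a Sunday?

8

Check each year's weekday for Nov 16 and 6 February:
  2170: Fri/Tue  2171: Sat/Wed  2172: Mon/Thu  2173: Tue/Sat  2174: Wed/Sun ✓  2175: Thu/Mon  2176: Sat/Tue  2177: Sun/Thu  2178: Mon/Fri  2179: Tue/Sat  2180: Thu/Sun  2181: Fri/Tue  2182: Sat/Wed  2183: Sun/Thu  …(53 more)…  2237: Thu/Mon  2238: Fri/Tue  2239: Sat/Wed  2240: Mon/Thu  2241: Tue/Sat  2242: Wed/Sun ✓  2243: Thu/Mon  2244: Sat/Tue  2245: Sun/Thu  2246: Mon/Fri  2247: Tue/Sat  2248: Thu/Sun  2249: Fri/Tue  2250: Sat/Wed
Both conditions hold in: 2174, 2185, 2191, 2203, 2214, 2225, 2231, 2242 — 8.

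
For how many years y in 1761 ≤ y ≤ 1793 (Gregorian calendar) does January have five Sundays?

15

January has 31 days; it has five Sundays when Sunday falls among the first (month-length − 28) days — i.e. when January 1 is one of Sunday/Saturday/Friday.
January 1 by year: 1761:Thu 1762:Fri✓ 1763:Sat✓ 1764:Sun✓ 1765:Tue 1766:Wed 1767:Thu 1768:Fri✓ 1769:Sun✓ 1770:Mon 1771:Tue 1772:Wed 1773:Fri✓ 1774:Sat✓ 1775:Sun✓ …(3 more)… 1779:Fri✓ 1780:Sat✓ 1781:Mon 1782:Tue 1783:Wed 1784:Thu 1785:Sat✓ 1786:Sun✓ 1787:Mon 1788:Tue 1789:Thu 1790:Fri✓ 1791:Sat✓ 1792:Sun✓ 1793:Tue
Years with five Sundays: 1762, 1763, 1764, 1768, 1769, 1773, 1774, 1775, 1779, 1780, 1785, 1786, 1790, 1791, 1792 → 15.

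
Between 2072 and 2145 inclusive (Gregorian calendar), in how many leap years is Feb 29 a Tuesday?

2

Leap years in 2072–2145: 18 of them.
Feb 29 weekday advances by 5 (mod 7) from one leap year to the next four years later (or differs when a century non-leap intervenes).
Leap-day weekdays: 2072:Mon 2076:Sat 2080:Thu 2084:Tue✓ 2088:Sun 2092:Fri 2096:Wed 2104:Fri 2108:Wed 2112:Mon 2116:Sat 2120:Thu 2124:Tue✓ 2128:Sun 2132:Fri 2136:Wed 2140:Mon 2144:Sat
Tuesday: 2084, 2124 → 2.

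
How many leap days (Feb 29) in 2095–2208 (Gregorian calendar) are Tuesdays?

3

Leap years in 2095–2208: 27 of them.
Feb 29 weekday advances by 5 (mod 7) from one leap year to the next four years later (or differs when a century non-leap intervenes).
Leap-day weekdays: 2096:Wed 2104:Fri 2108:Wed 2112:Mon 2116:Sat 2120:Thu 2124:Tue✓ 2128:Sun 2132:Fri 2136:Wed 2140:Mon 2144:Sat 2148:Thu 2152:Tue✓ 2156:Sun 2160:Fri 2164:Wed 2168:Mon 2172:Sat 2176:Thu 2180:Tue✓ 2184:Sun 2188:Fri 2192:Wed 2196:Mon 2204:Wed 2208:Mon
Tuesday: 2124, 2152, 2180 → 3.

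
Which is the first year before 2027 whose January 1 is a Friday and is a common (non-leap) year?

2021

Jan 1 advances by 2 weekdays after a leap year and by 1 after a common year.
2027: Jan 1 is Friday.
2026: Thursday
2025: Wednesday
2024: Monday (leap)
2023: Sunday
2022: Saturday
2021: Friday
2021 begins on a Friday and is a common year.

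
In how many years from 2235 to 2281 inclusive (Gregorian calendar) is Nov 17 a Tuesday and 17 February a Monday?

Check each year's weekday for Nov 17 and 17 February:
  2235: Tue/Tue  2236: Thu/Wed  2237: Fri/Fri  2238: Sat/Sat  2239: Sun/Sun  2240: Tue/Mon ✓  2241: Wed/Wed  2242: Thu/Thu  2243: Fri/Fri  2244: Sun/Sat  2245: Mon/Mon  2246: Tue/Tue  2247: Wed/Wed  2248: Fri/Thu  …(19 more)…  2268: Tue/Mon ✓  2269: Wed/Wed  2270: Thu/Thu  2271: Fri/Fri  2272: Sun/Sat  2273: Mon/Mon  2274: Tue/Tue  2275: Wed/Wed  2276: Fri/Thu  2277: Sat/Sat  2278: Sun/Sun  2279: Mon/Mon  2280: Wed/Tue  2281: Thu/Thu
Both conditions hold in: 2240, 2268 — 2.

2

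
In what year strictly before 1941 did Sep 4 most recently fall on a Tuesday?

1934

From one year to the next, a fixed date's weekday advances by 1, or by 2 when a Feb 29 lies between the two dates.
1941: September 4 is Thursday.
1940: Wednesday (−1)
1939: Monday (−2)
1938: Sunday (−1)
1937: Saturday (−1)
1936: Friday (−1)
1935: Wednesday (−2)
1934: Tuesday (−1)
Sep 4 falls on a Tuesday in 1934.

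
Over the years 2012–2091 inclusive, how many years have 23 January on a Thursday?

12

Track 23 January's weekday year by year (advancing +1, or +2 across a Feb 29):
  2012: Mon  2013: Wed (+2)  2014: Thu (+1) ✓  2015: Fri (+1)  2016: Sat (+1)
  2017: Mon (+2)  2018: Tue (+1)  2019: Wed (+1)  2020: Thu (+1) ✓  2021: Sat (+2)
  2022: Sun (+1)  2023: Mon (+1)  2024: Tue (+1)  2025: Thu (+2) ✓  … (52 more years) …
  2078: Sun (+1)  2079: Mon (+1)  2080: Tue (+1)  2081: Thu (+2) ✓  2082: Fri (+1)
  2083: Sat (+1)  2084: Sun (+1)  2085: Tue (+2)  2086: Wed (+1)  2087: Thu (+1) ✓
  2088: Fri (+1)  2089: Sun (+2)  2090: Mon (+1)  2091: Tue (+1)
Thursday years: 2014, 2020, 2025, 2031, 2042, 2048, 2053, 2059, 2070, 2076, 2081, 2087 — 12 in total.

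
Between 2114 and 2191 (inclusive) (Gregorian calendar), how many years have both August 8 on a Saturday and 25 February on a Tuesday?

Check each year's weekday for August 8 and 25 February:
  2114: Wed/Sun  2115: Thu/Mon  2116: Sat/Tue ✓  2117: Sun/Thu  2118: Mon/Fri  2119: Tue/Sat  2120: Thu/Sun  2121: Fri/Tue  2122: Sat/Wed  2123: Sun/Thu  2124: Tue/Fri  2125: Wed/Sun  2126: Thu/Mon  2127: Fri/Tue  …(50 more)…  2178: Sat/Wed  2179: Sun/Thu  2180: Tue/Fri  2181: Wed/Sun  2182: Thu/Mon  2183: Fri/Tue  2184: Sun/Wed  2185: Mon/Fri  2186: Tue/Sat  2187: Wed/Sun  2188: Fri/Mon  2189: Sat/Wed  2190: Sun/Thu  2191: Mon/Fri
Both conditions hold in: 2116, 2144, 2172 — 3.

3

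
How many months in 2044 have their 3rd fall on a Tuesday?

Check the 3rd of each month of 2044: Jan 3: Sun, Feb 3: Wed, Mar 3: Thu, Apr 3: Sun, May 3: Tue, Jun 3: Fri, Jul 3: Sun, Aug 3: Wed, Sep 3: Sat, Oct 3: Mon, Nov 3: Thu, Dec 3: Sat.
Tuesday occurs in May — 1 month.

1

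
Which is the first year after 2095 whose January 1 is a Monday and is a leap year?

Jan 1 advances by 2 weekdays after a leap year and by 1 after a common year.
2095: Jan 1 is Saturday.
2096: Sunday (leap)
2097: Tuesday
2098: Wednesday
2099: Thursday
2100: Friday
2101: Saturday
2102: Sunday
2103: Monday
2104: Tuesday (leap)
2105: Thursday
2106: Friday
2107: Saturday
2108: Sunday (leap)
2109: Tuesday
2110: Wednesday
2111: Thursday
2112: Friday (leap)
2113: Sunday
2114: Monday
2115: Tuesday
2116: Wednesday (leap)
2117: Friday
2118: Saturday
2119: Sunday
2120: Monday (leap)
2120 begins on a Monday and is a leap year.

2120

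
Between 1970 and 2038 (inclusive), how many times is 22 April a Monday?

Track 22 April's weekday year by year (advancing +1, or +2 across a Feb 29):
  1970: Wed  1971: Thu (+1)  1972: Sat (+2)  1973: Sun (+1)  1974: Mon (+1) ✓
  1975: Tue (+1)  1976: Thu (+2)  1977: Fri (+1)  1978: Sat (+1)  1979: Sun (+1)
  1980: Tue (+2)  1981: Wed (+1)  1982: Thu (+1)  1983: Fri (+1)  … (41 more years) …
  2025: Tue (+1)  2026: Wed (+1)  2027: Thu (+1)  2028: Sat (+2)  2029: Sun (+1)
  2030: Mon (+1) ✓  2031: Tue (+1)  2032: Thu (+2)  2033: Fri (+1)  2034: Sat (+1)
  2035: Sun (+1)  2036: Tue (+2)  2037: Wed (+1)  2038: Thu (+1)
Monday years: 1974, 1985, 1991, 1996, 2002, 2013, 2019, 2024, 2030 — 9 in total.

9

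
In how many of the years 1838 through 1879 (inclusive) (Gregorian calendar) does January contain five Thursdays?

January has 31 days; it has five Thursdays when Thursday falls among the first (month-length − 28) days — i.e. when January 1 is one of Thursday/Wednesday/Tuesday.
January 1 by year: 1838:Mon 1839:Tue✓ 1840:Wed✓ 1841:Fri 1842:Sat 1843:Sun 1844:Mon 1845:Wed✓ 1846:Thu✓ 1847:Fri 1848:Sat 1849:Mon 1850:Tue✓ 1851:Wed✓ 1852:Thu✓ …(12 more)… 1865:Sun 1866:Mon 1867:Tue✓ 1868:Wed✓ 1869:Fri 1870:Sat 1871:Sun 1872:Mon 1873:Wed✓ 1874:Thu✓ 1875:Fri 1876:Sat 1877:Mon 1878:Tue✓ 1879:Wed✓
Years with five Thursdays: 1839, 1840, 1845, 1846, 1850, 1851, 1852, 1856, 1857, 1861, 1862, 1863, 1867, 1868, 1873, 1874, 1878, 1879 → 18.

18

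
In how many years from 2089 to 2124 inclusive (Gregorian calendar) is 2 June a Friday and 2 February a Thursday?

4

Check each year's weekday for 2 June and 2 February:
  2089: Thu/Wed  2090: Fri/Thu ✓  2091: Sat/Fri  2092: Mon/Sat  2093: Tue/Mon  2094: Wed/Tue  2095: Thu/Wed  2096: Sat/Thu  2097: Sun/Sat  2098: Mon/Sun  2099: Tue/Mon  2100: Wed/Tue  2101: Thu/Wed  2102: Fri/Thu ✓  …(8 more)…  2111: Tue/Mon  2112: Thu/Tue  2113: Fri/Thu ✓  2114: Sat/Fri  2115: Sun/Sat  2116: Tue/Sun  2117: Wed/Tue  2118: Thu/Wed  2119: Fri/Thu ✓  2120: Sun/Fri  2121: Mon/Sun  2122: Tue/Mon  2123: Wed/Tue  2124: Fri/Wed
Both conditions hold in: 2090, 2102, 2113, 2119 — 4.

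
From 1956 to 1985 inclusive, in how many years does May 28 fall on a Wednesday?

Track May 28's weekday year by year (advancing +1, or +2 across a Feb 29):
  1956: Mon  1957: Tue (+1)  1958: Wed (+1) ✓  1959: Thu (+1)  1960: Sat (+2)
  1961: Sun (+1)  1962: Mon (+1)  1963: Tue (+1)  1964: Thu (+2)  1965: Fri (+1)
  1966: Sat (+1)  1967: Sun (+1)  1968: Tue (+2)  1969: Wed (+1) ✓  1970: Thu (+1)
  1971: Fri (+1)  1972: Sun (+2)  1973: Mon (+1)  1974: Tue (+1)  1975: Wed (+1) ✓
  1976: Fri (+2)  1977: Sat (+1)  1978: Sun (+1)  1979: Mon (+1)  1980: Wed (+2) ✓
  1981: Thu (+1)  1982: Fri (+1)  1983: Sat (+1)  1984: Mon (+2)  1985: Tue (+1)
Wednesday years: 1958, 1969, 1975, 1980 — 4 in total.

4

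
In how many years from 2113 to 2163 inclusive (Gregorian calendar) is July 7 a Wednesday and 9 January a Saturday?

Check each year's weekday for July 7 and 9 January:
  2113: Fri/Mon  2114: Sat/Tue  2115: Sun/Wed  2116: Tue/Thu  2117: Wed/Sat ✓  2118: Thu/Sun  2119: Fri/Mon  2120: Sun/Tue  2121: Mon/Thu  2122: Tue/Fri  2123: Wed/Sat ✓  2124: Fri/Sun  2125: Sat/Tue  2126: Sun/Wed  …(23 more)…  2150: Tue/Fri  2151: Wed/Sat ✓  2152: Fri/Sun  2153: Sat/Tue  2154: Sun/Wed  2155: Mon/Thu  2156: Wed/Fri  2157: Thu/Sun  2158: Fri/Mon  2159: Sat/Tue  2160: Mon/Wed  2161: Tue/Fri  2162: Wed/Sat ✓  2163: Thu/Sun
Both conditions hold in: 2117, 2123, 2134, 2145, 2151, 2162 — 6.

6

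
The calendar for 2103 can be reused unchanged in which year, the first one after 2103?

Two years share a calendar iff Jan 1 falls on the same weekday and both are leap or both are common. 2103: Jan 1 is Monday, common year.
2104: Jan 1 Tuesday, leap
2105: Jan 1 Thursday, common
2106: Jan 1 Friday, common
2107: Jan 1 Saturday, common
2108: Jan 1 Sunday, leap
2109: Jan 1 Tuesday, common
2110: Jan 1 Wednesday, common
2111: Jan 1 Thursday, common
2112: Jan 1 Friday, leap
2113: Jan 1 Sunday, common
2114: Jan 1 Monday, common
2114 matches on both conditions.

2114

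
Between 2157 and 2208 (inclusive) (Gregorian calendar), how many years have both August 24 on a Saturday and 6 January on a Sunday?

6

Check each year's weekday for August 24 and 6 January:
  2157: Wed/Thu  2158: Thu/Fri  2159: Fri/Sat  2160: Sun/Sun  2161: Mon/Tue  2162: Tue/Wed  2163: Wed/Thu  2164: Fri/Fri  2165: Sat/Sun ✓  2166: Sun/Mon  2167: Mon/Tue  2168: Wed/Wed  2169: Thu/Fri  2170: Fri/Sat  …(24 more)…  2195: Mon/Tue  2196: Wed/Wed  2197: Thu/Fri  2198: Fri/Sat  2199: Sat/Sun ✓  2200: Sun/Mon  2201: Mon/Tue  2202: Tue/Wed  2203: Wed/Thu  2204: Fri/Fri  2205: Sat/Sun ✓  2206: Sun/Mon  2207: Mon/Tue  2208: Wed/Wed
Both conditions hold in: 2165, 2171, 2182, 2193, 2199, 2205 — 6.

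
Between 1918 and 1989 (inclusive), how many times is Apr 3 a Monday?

10

Track Apr 3's weekday year by year (advancing +1, or +2 across a Feb 29):
  1918: Wed  1919: Thu (+1)  1920: Sat (+2)  1921: Sun (+1)  1922: Mon (+1) ✓
  1923: Tue (+1)  1924: Thu (+2)  1925: Fri (+1)  1926: Sat (+1)  1927: Sun (+1)
  1928: Tue (+2)  1929: Wed (+1)  1930: Thu (+1)  1931: Fri (+1)  … (44 more years) …
  1976: Sat (+2)  1977: Sun (+1)  1978: Mon (+1) ✓  1979: Tue (+1)  1980: Thu (+2)
  1981: Fri (+1)  1982: Sat (+1)  1983: Sun (+1)  1984: Tue (+2)  1985: Wed (+1)
  1986: Thu (+1)  1987: Fri (+1)  1988: Sun (+2)  1989: Mon (+1) ✓
Monday years: 1922, 1933, 1939, 1944, 1950, 1961, 1967, 1972, 1978, 1989 — 10 in total.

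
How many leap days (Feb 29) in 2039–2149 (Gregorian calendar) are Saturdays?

Leap years in 2039–2149: 27 of them.
Feb 29 weekday advances by 5 (mod 7) from one leap year to the next four years later (or differs when a century non-leap intervenes).
Leap-day weekdays: 2040:Wed 2044:Mon 2048:Sat✓ 2052:Thu 2056:Tue 2060:Sun 2064:Fri 2068:Wed 2072:Mon 2076:Sat✓ 2080:Thu 2084:Tue 2088:Sun 2092:Fri 2096:Wed 2104:Fri 2108:Wed 2112:Mon 2116:Sat✓ 2120:Thu 2124:Tue 2128:Sun 2132:Fri 2136:Wed 2140:Mon 2144:Sat✓ 2148:Thu
Saturday: 2048, 2076, 2116, 2144 → 4.

4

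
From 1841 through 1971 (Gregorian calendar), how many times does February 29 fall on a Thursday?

Leap years in 1841–1971: 31 of them.
Feb 29 weekday advances by 5 (mod 7) from one leap year to the next four years later (or differs when a century non-leap intervenes).
Leap-day weekdays: 1844:Thu✓ 1848:Tue 1852:Sun 1856:Fri 1860:Wed 1864:Mon 1868:Sat 1872:Thu✓ 1876:Tue 1880:Sun 1884:Fri 1888:Wed 1892:Mon …(5 more)… 1920:Sun 1924:Fri 1928:Wed 1932:Mon 1936:Sat 1940:Thu✓ 1944:Tue 1948:Sun 1952:Fri 1956:Wed 1960:Mon 1964:Sat 1968:Thu✓
Thursday: 1844, 1872, 1912, 1940, 1968 → 5.

5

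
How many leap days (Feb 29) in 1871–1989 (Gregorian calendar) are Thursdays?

4

Leap years in 1871–1989: 29 of them.
Feb 29 weekday advances by 5 (mod 7) from one leap year to the next four years later (or differs when a century non-leap intervenes).
Leap-day weekdays: 1872:Thu✓ 1876:Tue 1880:Sun 1884:Fri 1888:Wed 1892:Mon 1896:Sat 1904:Mon 1908:Sat 1912:Thu✓ 1916:Tue 1920:Sun 1924:Fri …(3 more)… 1940:Thu✓ 1944:Tue 1948:Sun 1952:Fri 1956:Wed 1960:Mon 1964:Sat 1968:Thu✓ 1972:Tue 1976:Sun 1980:Fri 1984:Wed 1988:Mon
Thursday: 1872, 1912, 1940, 1968 → 4.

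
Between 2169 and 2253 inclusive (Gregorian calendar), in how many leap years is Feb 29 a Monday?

Leap years in 2169–2253: 20 of them.
Feb 29 weekday advances by 5 (mod 7) from one leap year to the next four years later (or differs when a century non-leap intervenes).
Leap-day weekdays: 2172:Sat 2176:Thu 2180:Tue 2184:Sun 2188:Fri 2192:Wed 2196:Mon✓ 2204:Wed 2208:Mon✓ 2212:Sat 2216:Thu 2220:Tue 2224:Sun 2228:Fri 2232:Wed 2236:Mon✓ 2240:Sat 2244:Thu 2248:Tue 2252:Sun
Monday: 2196, 2208, 2236 → 3.

3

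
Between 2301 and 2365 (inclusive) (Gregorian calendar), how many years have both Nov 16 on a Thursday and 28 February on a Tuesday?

Check each year's weekday for Nov 16 and 28 February:
  2301: Sat/Thu  2302: Sun/Fri  2303: Mon/Sat  2304: Wed/Sun  2305: Thu/Tue ✓  2306: Fri/Wed  2307: Sat/Thu  2308: Mon/Fri  2309: Tue/Sun  2310: Wed/Mon  2311: Thu/Tue ✓  2312: Sat/Wed  2313: Sun/Fri  2314: Mon/Sat  …(37 more)…  2352: Sun/Thu  2353: Mon/Sat  2354: Tue/Sun  2355: Wed/Mon  2356: Fri/Tue  2357: Sat/Thu  2358: Sun/Fri  2359: Mon/Sat  2360: Wed/Sun  2361: Thu/Tue ✓  2362: Fri/Wed  2363: Sat/Thu  2364: Mon/Fri  2365: Tue/Sun
Both conditions hold in: 2305, 2311, 2322, 2333, 2339, 2350, 2361 — 7.

7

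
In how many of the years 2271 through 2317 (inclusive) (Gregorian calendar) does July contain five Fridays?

19

July has 31 days; it has five Fridays when Friday falls among the first (month-length − 28) days — i.e. when July 1 is one of Friday/Thursday/Wednesday.
July 1 by year: 2271:Sat 2272:Mon 2273:Tue 2274:Wed✓ 2275:Thu✓ 2276:Sat 2277:Sun 2278:Mon 2279:Tue 2280:Thu✓ 2281:Fri✓ 2282:Sat 2283:Sun 2284:Tue 2285:Wed✓ …(17 more)… 2303:Wed✓ 2304:Fri✓ 2305:Sat 2306:Sun 2307:Mon 2308:Wed✓ 2309:Thu✓ 2310:Fri✓ 2311:Sat 2312:Mon 2313:Tue 2314:Wed✓ 2315:Thu✓ 2316:Sat 2317:Sun
Years with five Fridays: 2274, 2275, 2280, 2281, 2285, 2286, 2287, 2291, 2292, 2296, 2297, 2298, 2303, 2304, 2308, 2309, 2310, 2314, 2315 → 19.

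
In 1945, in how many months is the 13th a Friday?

Check the 13th of each month of 1945: Jan 13: Sat, Feb 13: Tue, Mar 13: Tue, Apr 13: Fri, May 13: Sun, Jun 13: Wed, Jul 13: Fri, Aug 13: Mon, Sep 13: Thu, Oct 13: Sat, Nov 13: Tue, Dec 13: Thu.
Friday occurs in April, July — 2 months.

2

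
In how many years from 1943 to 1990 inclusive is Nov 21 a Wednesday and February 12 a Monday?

Check each year's weekday for Nov 21 and February 12:
  1943: Sun/Fri  1944: Tue/Sat  1945: Wed/Mon ✓  1946: Thu/Tue  1947: Fri/Wed  1948: Sun/Thu  1949: Mon/Sat  1950: Tue/Sun  1951: Wed/Mon ✓  1952: Fri/Tue  1953: Sat/Thu  1954: Sun/Fri  1955: Mon/Sat  1956: Wed/Sun  …(20 more)…  1977: Mon/Sat  1978: Tue/Sun  1979: Wed/Mon ✓  1980: Fri/Tue  1981: Sat/Thu  1982: Sun/Fri  1983: Mon/Sat  1984: Wed/Sun  1985: Thu/Tue  1986: Fri/Wed  1987: Sat/Thu  1988: Mon/Fri  1989: Tue/Sun  1990: Wed/Mon ✓
Both conditions hold in: 1945, 1951, 1962, 1973, 1979, 1990 — 6.

6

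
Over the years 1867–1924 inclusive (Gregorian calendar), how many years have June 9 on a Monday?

8

Track June 9's weekday year by year (advancing +1, or +2 across a Feb 29):
  1867: Sun  1868: Tue (+2)  1869: Wed (+1)  1870: Thu (+1)  1871: Fri (+1)
  1872: Sun (+2)  1873: Mon (+1) ✓  1874: Tue (+1)  1875: Wed (+1)  1876: Fri (+2)
  1877: Sat (+1)  1878: Sun (+1)  1879: Mon (+1) ✓  1880: Wed (+2)  … (30 more years) …
  1911: Fri (+1)  1912: Sun (+2)  1913: Mon (+1) ✓  1914: Tue (+1)  1915: Wed (+1)
  1916: Fri (+2)  1917: Sat (+1)  1918: Sun (+1)  1919: Mon (+1) ✓  1920: Wed (+2)
  1921: Thu (+1)  1922: Fri (+1)  1923: Sat (+1)  1924: Mon (+2) ✓
Monday years: 1873, 1879, 1884, 1890, 1902, 1913, 1919, 1924 — 8 in total.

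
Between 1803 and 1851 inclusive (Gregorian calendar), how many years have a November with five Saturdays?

15

November has 30 days; it has five Saturdays when Saturday falls among the first (month-length − 28) days — i.e. when November 1 is one of Saturday/Friday.
November 1 by year: 1803:Tue 1804:Thu 1805:Fri✓ 1806:Sat✓ 1807:Sun 1808:Tue 1809:Wed 1810:Thu 1811:Fri✓ 1812:Sun 1813:Mon 1814:Tue 1815:Wed 1816:Fri✓ 1817:Sat✓ …(19 more)… 1837:Wed 1838:Thu 1839:Fri✓ 1840:Sun 1841:Mon 1842:Tue 1843:Wed 1844:Fri✓ 1845:Sat✓ 1846:Sun 1847:Mon 1848:Wed 1849:Thu 1850:Fri✓ 1851:Sat✓
Years with five Saturdays: 1805, 1806, 1811, 1816, 1817, 1822, 1823, 1828, 1833, 1834, 1839, 1844, 1845, 1850, 1851 → 15.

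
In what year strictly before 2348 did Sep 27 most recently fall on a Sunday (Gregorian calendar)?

2342

From one year to the next, a fixed date's weekday advances by 1, or by 2 when a Feb 29 lies between the two dates.
2348: September 27 is Monday.
2347: Saturday (−2)
2346: Friday (−1)
2345: Thursday (−1)
2344: Wednesday (−1)
2343: Monday (−2)
2342: Sunday (−1)
Sep 27 falls on a Sunday in 2342.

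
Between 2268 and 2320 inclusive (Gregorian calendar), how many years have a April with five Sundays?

April has 30 days; it has five Sundays when Sunday falls among the first (month-length − 28) days — i.e. when April 1 is one of Sunday/Saturday.
April 1 by year: 2268:Wed 2269:Thu 2270:Fri 2271:Sat✓ 2272:Mon 2273:Tue 2274:Wed 2275:Thu 2276:Sat✓ 2277:Sun✓ 2278:Mon 2279:Tue 2280:Thu 2281:Fri 2282:Sat✓ …(23 more)… 2306:Sun✓ 2307:Mon 2308:Wed 2309:Thu 2310:Fri 2311:Sat✓ 2312:Mon 2313:Tue 2314:Wed 2315:Thu 2316:Sat✓ 2317:Sun✓ 2318:Mon 2319:Tue 2320:Thu
Years with five Sundays: 2271, 2276, 2277, 2282, 2283, 2288, 2293, 2294, 2299, 2300, 2305, 2306, 2311, 2316, 2317 → 15.

15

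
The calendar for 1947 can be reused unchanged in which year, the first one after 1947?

1958

Two years share a calendar iff Jan 1 falls on the same weekday and both are leap or both are common. 1947: Jan 1 is Wednesday, common year.
1948: Jan 1 Thursday, leap
1949: Jan 1 Saturday, common
1950: Jan 1 Sunday, common
1951: Jan 1 Monday, common
1952: Jan 1 Tuesday, leap
1953: Jan 1 Thursday, common
1954: Jan 1 Friday, common
1955: Jan 1 Saturday, common
1956: Jan 1 Sunday, leap
1957: Jan 1 Tuesday, common
1958: Jan 1 Wednesday, common
1958 matches on both conditions.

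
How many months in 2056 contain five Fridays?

4

A month of length L has five Fridays iff its first Friday is on day ≤ L−28 (so day 1–3 in a 31-day month, 1–2 in a 30-day month, day 1 in a leap February).
Checking each month of 2056: Jan starts Sat (31d); Feb starts Tue (29d); Mar starts Wed (31d) ✓; Apr starts Sat (30d); May starts Mon (31d); Jun starts Thu (30d) ✓; Jul starts Sat (31d); Aug starts Tue (31d); Sep starts Fri (30d) ✓; Oct starts Sun (31d); Nov starts Wed (30d); Dec starts Fri (31d) ✓.
Five-Friday months: March, June, September, December → 4.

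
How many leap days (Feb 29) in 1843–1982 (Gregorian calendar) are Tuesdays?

Leap years in 1843–1982: 34 of them.
Feb 29 weekday advances by 5 (mod 7) from one leap year to the next four years later (or differs when a century non-leap intervenes).
Leap-day weekdays: 1844:Thu 1848:Tue✓ 1852:Sun 1856:Fri 1860:Wed 1864:Mon 1868:Sat 1872:Thu 1876:Tue✓ 1880:Sun 1884:Fri 1888:Wed 1892:Mon …(8 more)… 1932:Mon 1936:Sat 1940:Thu 1944:Tue✓ 1948:Sun 1952:Fri 1956:Wed 1960:Mon 1964:Sat 1968:Thu 1972:Tue✓ 1976:Sun 1980:Fri
Tuesday: 1848, 1876, 1916, 1944, 1972 → 5.

5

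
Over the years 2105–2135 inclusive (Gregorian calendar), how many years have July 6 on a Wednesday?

Track July 6's weekday year by year (advancing +1, or +2 across a Feb 29):
  2105: Mon  2106: Tue (+1)  2107: Wed (+1) ✓  2108: Fri (+2)  2109: Sat (+1)
  2110: Sun (+1)  2111: Mon (+1)  2112: Wed (+2) ✓  2113: Thu (+1)  2114: Fri (+1)
  2115: Sat (+1)  2116: Mon (+2)  2117: Tue (+1)  2118: Wed (+1) ✓  … (3 more years) …
  2122: Mon (+1)  2123: Tue (+1)  2124: Thu (+2)  2125: Fri (+1)  2126: Sat (+1)
  2127: Sun (+1)  2128: Tue (+2)  2129: Wed (+1) ✓  2130: Thu (+1)  2131: Fri (+1)
  2132: Sun (+2)  2133: Mon (+1)  2134: Tue (+1)  2135: Wed (+1) ✓
Wednesday years: 2107, 2112, 2118, 2129, 2135 — 5 in total.

5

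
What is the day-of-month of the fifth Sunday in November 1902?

30

November 1, 1902 is a Saturday, so the first Sunday is the 2nd.
The fifth Sunday is 2 + 28 = 30.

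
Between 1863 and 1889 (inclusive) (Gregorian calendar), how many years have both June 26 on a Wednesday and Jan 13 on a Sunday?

3

Check each year's weekday for June 26 and Jan 13:
  1863: Fri/Tue  1864: Sun/Wed  1865: Mon/Fri  1866: Tue/Sat  1867: Wed/Sun ✓  1868: Fri/Mon  1869: Sat/Wed  1870: Sun/Thu  1871: Mon/Fri  1872: Wed/Sat  1873: Thu/Mon  1874: Fri/Tue  1875: Sat/Wed  1876: Mon/Thu  1877: Tue/Sat  1878: Wed/Sun ✓  1879: Thu/Mon  1880: Sat/Tue  1881: Sun/Thu  1882: Mon/Fri  1883: Tue/Sat  1884: Thu/Sun  1885: Fri/Tue  1886: Sat/Wed  1887: Sun/Thu  1888: Tue/Fri  1889: Wed/Sun ✓
Both conditions hold in: 1867, 1878, 1889 — 3.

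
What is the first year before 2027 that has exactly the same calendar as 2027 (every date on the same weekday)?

Two years share a calendar iff Jan 1 falls on the same weekday and both are leap or both are common. 2027: Jan 1 is Friday, common year.
2026: Jan 1 Thursday, common
2025: Jan 1 Wednesday, common
2024: Jan 1 Monday, leap
2023: Jan 1 Sunday, common
2022: Jan 1 Saturday, common
2021: Jan 1 Friday, common
2021 matches on both conditions.

2021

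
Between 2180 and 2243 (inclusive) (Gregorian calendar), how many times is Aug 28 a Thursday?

Track Aug 28's weekday year by year (advancing +1, or +2 across a Feb 29):
  2180: Mon  2181: Tue (+1)  2182: Wed (+1)  2183: Thu (+1) ✓  2184: Sat (+2)
  2185: Sun (+1)  2186: Mon (+1)  2187: Tue (+1)  2188: Thu (+2) ✓  2189: Fri (+1)
  2190: Sat (+1)  2191: Sun (+1)  2192: Tue (+2)  2193: Wed (+1)  … (36 more years) …
  2230: Sat (+1)  2231: Sun (+1)  2232: Tue (+2)  2233: Wed (+1)  2234: Thu (+1) ✓
  2235: Fri (+1)  2236: Sun (+2)  2237: Mon (+1)  2238: Tue (+1)  2239: Wed (+1)
  2240: Fri (+2)  2241: Sat (+1)  2242: Sun (+1)  2243: Mon (+1)
Thursday years: 2183, 2188, 2194, 2200, 2206, 2217, 2223, 2228, 2234 — 9 in total.

9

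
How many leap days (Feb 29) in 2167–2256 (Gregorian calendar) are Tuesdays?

3

Leap years in 2167–2256: 22 of them.
Feb 29 weekday advances by 5 (mod 7) from one leap year to the next four years later (or differs when a century non-leap intervenes).
Leap-day weekdays: 2168:Mon 2172:Sat 2176:Thu 2180:Tue✓ 2184:Sun 2188:Fri 2192:Wed 2196:Mon 2204:Wed 2208:Mon 2212:Sat 2216:Thu 2220:Tue✓ 2224:Sun 2228:Fri 2232:Wed 2236:Mon 2240:Sat 2244:Thu 2248:Tue✓ 2252:Sun 2256:Fri
Tuesday: 2180, 2220, 2248 → 3.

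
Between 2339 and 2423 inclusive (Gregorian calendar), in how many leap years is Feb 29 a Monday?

3

Leap years in 2339–2423: 21 of them.
Feb 29 weekday advances by 5 (mod 7) from one leap year to the next four years later (or differs when a century non-leap intervenes).
Leap-day weekdays: 2340:Thu 2344:Tue 2348:Sun 2352:Fri 2356:Wed 2360:Mon✓ 2364:Sat 2368:Thu 2372:Tue 2376:Sun 2380:Fri 2384:Wed 2388:Mon✓ 2392:Sat 2396:Thu 2400:Tue 2404:Sun 2408:Fri 2412:Wed 2416:Mon✓ 2420:Sat
Monday: 2360, 2388, 2416 → 3.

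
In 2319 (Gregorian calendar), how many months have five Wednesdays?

A month of length L has five Wednesdays iff its first Wednesday is on day ≤ L−28 (so day 1–3 in a 31-day month, 1–2 in a 30-day month, day 1 in a leap February).
Checking each month of 2319: Jan starts Wed (31d) ✓; Feb starts Sat (28d); Mar starts Sat (31d); Apr starts Tue (30d) ✓; May starts Thu (31d); Jun starts Sun (30d); Jul starts Tue (31d) ✓; Aug starts Fri (31d); Sep starts Mon (30d); Oct starts Wed (31d) ✓; Nov starts Sat (30d); Dec starts Mon (31d) ✓.
Five-Wednesday months: January, April, July, October, December → 5.

5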